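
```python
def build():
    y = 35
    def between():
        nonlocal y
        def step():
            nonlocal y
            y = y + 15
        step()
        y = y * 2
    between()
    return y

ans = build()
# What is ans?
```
100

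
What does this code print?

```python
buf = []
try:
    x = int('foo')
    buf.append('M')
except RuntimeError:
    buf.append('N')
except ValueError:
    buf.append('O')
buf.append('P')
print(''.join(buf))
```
OP

ValueError is caught by its specific handler, not RuntimeError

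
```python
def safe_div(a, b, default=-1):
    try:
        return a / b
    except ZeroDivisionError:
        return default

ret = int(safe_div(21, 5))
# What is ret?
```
4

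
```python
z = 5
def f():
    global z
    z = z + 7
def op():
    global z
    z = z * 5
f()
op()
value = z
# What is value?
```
60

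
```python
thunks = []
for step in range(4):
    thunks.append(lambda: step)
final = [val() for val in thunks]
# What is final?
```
[3, 3, 3, 3]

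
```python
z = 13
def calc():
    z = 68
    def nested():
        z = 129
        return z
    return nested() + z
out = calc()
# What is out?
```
197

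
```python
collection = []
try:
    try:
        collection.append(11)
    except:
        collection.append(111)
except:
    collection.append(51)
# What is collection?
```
[11]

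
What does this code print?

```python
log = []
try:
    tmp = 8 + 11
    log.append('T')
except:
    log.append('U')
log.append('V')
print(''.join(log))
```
TV

No exception, try block completes normally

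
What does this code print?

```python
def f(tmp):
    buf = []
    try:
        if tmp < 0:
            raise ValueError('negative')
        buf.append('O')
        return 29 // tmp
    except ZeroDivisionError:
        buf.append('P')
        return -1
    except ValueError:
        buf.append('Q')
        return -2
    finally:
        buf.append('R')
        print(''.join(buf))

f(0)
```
OPR

tmp=0 causes ZeroDivisionError, caught, finally prints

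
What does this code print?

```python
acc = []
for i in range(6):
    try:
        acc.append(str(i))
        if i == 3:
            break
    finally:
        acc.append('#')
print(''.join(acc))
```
0#1#2#3#

finally runs even when breaking out of loop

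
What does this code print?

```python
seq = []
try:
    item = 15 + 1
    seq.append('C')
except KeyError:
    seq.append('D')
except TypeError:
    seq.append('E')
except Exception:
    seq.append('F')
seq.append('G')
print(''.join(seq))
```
CG

No exception, try block completes normally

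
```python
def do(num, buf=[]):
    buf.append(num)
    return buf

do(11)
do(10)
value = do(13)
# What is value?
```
[11, 10, 13]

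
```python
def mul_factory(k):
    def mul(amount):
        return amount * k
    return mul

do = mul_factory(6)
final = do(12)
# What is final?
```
72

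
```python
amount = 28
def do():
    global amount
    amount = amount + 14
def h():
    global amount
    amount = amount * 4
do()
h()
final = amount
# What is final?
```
168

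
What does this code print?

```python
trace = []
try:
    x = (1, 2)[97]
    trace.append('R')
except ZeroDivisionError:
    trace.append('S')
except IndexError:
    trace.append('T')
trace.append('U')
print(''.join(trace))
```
TU

IndexError is caught by its specific handler, not ZeroDivisionError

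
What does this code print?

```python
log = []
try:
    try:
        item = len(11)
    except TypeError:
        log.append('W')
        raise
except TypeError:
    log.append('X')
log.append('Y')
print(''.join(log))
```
WXY

raise without argument re-raises current exception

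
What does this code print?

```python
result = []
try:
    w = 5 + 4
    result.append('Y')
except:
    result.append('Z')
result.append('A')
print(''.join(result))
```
YA

No exception, try block completes normally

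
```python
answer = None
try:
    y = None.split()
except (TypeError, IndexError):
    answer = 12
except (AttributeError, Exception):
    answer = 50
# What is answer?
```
50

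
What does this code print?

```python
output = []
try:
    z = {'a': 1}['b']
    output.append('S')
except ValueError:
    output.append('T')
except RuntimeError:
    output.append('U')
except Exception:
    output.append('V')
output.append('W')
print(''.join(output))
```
VW

KeyError not specifically caught, falls to Exception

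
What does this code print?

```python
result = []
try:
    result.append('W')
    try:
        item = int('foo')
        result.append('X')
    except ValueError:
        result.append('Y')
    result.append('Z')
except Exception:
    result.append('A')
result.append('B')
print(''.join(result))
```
WYZB

Inner exception caught by inner handler, outer continues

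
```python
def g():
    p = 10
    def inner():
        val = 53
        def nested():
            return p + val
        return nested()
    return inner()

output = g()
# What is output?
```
63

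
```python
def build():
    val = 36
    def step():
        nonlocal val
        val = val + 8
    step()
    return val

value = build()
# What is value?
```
44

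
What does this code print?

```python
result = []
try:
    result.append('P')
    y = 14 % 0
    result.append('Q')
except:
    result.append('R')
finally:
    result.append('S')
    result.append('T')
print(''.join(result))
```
PRST

Code before exception runs, then except, then all of finally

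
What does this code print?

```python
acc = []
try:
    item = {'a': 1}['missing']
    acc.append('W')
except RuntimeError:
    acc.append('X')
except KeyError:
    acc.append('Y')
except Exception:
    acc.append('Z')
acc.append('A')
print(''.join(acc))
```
YA

KeyError matches before generic Exception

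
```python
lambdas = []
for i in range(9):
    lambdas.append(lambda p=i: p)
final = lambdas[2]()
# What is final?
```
2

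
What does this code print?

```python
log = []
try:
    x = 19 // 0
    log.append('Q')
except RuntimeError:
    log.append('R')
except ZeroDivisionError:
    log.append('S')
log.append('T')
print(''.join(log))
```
ST

ZeroDivisionError is caught by its specific handler, not RuntimeError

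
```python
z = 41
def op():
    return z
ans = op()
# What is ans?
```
41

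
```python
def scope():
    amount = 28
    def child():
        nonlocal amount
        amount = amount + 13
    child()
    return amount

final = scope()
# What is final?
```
41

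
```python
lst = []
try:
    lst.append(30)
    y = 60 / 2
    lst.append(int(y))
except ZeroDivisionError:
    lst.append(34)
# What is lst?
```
[30, 30]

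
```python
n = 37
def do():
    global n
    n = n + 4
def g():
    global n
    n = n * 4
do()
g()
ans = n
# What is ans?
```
164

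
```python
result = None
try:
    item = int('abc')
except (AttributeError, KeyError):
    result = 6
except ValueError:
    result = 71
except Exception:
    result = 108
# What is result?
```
71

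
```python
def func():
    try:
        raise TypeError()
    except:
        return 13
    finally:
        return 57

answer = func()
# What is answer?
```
57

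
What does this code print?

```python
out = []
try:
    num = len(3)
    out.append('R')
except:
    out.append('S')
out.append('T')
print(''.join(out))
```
ST

Exception raised in try, caught by bare except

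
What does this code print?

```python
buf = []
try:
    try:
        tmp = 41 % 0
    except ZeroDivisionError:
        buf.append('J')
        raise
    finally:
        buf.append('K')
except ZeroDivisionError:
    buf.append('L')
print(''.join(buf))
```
JKL

finally runs before re-raised exception propagates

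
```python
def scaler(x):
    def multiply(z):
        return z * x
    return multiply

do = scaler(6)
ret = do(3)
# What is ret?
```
18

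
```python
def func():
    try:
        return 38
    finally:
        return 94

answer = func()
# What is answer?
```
94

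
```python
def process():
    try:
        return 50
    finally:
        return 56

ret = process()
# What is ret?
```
56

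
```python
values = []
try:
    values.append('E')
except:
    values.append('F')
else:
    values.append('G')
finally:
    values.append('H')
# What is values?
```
['E', 'G', 'H']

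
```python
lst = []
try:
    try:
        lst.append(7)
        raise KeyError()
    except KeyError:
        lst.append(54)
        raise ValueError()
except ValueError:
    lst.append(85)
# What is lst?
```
[7, 54, 85]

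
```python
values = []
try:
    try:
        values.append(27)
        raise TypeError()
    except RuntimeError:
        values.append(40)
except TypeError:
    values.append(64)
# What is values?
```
[27, 64]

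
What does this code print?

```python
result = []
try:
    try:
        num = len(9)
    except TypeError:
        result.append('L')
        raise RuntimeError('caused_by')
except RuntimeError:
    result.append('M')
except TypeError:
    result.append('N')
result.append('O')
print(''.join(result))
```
LMO

RuntimeError raised and caught, original TypeError not re-raised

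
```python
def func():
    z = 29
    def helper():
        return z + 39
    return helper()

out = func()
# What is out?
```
68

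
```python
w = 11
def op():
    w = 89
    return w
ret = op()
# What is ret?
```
89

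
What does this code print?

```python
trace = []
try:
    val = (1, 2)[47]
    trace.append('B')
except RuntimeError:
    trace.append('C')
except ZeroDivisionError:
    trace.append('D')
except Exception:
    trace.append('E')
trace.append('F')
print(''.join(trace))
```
EF

IndexError not specifically caught, falls to Exception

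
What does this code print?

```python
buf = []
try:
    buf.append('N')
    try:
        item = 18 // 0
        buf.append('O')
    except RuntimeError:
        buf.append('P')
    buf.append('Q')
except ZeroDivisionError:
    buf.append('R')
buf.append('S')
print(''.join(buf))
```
NRS

Inner handler doesn't match, propagates to outer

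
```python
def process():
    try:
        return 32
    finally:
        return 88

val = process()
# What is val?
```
88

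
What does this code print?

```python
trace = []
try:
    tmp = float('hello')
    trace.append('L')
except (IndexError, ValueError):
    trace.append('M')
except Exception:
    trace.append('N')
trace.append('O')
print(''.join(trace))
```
MO

ValueError matches tuple containing it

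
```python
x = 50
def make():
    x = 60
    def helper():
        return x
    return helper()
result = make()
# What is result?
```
60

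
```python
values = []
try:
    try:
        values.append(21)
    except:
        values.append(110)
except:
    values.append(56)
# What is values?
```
[21]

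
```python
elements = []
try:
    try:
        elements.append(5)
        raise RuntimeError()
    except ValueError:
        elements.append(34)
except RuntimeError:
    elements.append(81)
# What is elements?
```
[5, 81]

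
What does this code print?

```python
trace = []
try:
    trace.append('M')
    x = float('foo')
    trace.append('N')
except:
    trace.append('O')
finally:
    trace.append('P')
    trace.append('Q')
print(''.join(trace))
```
MOPQ

Code before exception runs, then except, then all of finally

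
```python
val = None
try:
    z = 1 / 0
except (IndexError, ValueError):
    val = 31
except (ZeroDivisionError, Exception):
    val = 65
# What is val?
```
65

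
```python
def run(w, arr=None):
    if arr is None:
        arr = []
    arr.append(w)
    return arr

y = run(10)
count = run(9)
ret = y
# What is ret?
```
[10]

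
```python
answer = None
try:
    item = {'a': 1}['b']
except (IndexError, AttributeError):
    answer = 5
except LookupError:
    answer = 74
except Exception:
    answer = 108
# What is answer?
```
74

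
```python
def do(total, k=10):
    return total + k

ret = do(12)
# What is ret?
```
22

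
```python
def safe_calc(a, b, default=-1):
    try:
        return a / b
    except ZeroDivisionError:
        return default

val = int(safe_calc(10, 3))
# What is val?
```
3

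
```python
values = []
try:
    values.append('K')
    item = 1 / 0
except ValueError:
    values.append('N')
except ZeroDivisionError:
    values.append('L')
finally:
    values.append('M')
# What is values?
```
['K', 'L', 'M']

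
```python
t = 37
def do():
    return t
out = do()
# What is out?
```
37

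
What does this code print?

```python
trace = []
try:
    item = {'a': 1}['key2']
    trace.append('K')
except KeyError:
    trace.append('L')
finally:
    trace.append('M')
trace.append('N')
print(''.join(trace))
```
LMN

finally always runs, even after exception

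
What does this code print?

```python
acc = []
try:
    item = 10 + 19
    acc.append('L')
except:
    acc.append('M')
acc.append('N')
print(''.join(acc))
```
LN

No exception, try block completes normally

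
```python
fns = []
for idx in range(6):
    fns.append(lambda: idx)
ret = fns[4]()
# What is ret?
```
5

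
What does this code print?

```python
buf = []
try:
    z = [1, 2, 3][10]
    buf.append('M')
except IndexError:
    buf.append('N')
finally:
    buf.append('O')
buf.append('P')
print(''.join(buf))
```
NOP

finally always runs, even after exception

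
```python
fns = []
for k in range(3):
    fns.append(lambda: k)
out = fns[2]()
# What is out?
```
2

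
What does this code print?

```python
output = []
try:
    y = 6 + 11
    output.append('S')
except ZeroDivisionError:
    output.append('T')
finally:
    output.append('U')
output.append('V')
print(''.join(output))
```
SUV

finally runs after normal execution too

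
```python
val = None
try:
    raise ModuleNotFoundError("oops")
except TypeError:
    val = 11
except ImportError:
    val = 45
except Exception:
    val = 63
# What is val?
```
45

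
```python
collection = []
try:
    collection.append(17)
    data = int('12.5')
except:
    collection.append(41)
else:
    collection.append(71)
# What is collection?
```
[17, 41]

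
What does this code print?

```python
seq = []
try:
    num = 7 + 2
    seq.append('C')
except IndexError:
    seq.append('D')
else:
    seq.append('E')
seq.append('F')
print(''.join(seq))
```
CEF

else block runs when no exception occurs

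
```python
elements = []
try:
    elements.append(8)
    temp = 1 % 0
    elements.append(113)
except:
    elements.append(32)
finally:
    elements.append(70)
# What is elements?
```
[8, 32, 70]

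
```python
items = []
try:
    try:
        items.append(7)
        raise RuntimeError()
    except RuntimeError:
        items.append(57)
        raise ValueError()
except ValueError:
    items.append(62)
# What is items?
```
[7, 57, 62]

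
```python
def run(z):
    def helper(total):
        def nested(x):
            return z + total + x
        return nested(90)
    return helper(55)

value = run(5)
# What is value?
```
150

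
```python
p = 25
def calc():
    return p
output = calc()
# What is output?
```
25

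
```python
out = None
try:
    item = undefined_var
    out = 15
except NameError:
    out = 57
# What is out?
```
57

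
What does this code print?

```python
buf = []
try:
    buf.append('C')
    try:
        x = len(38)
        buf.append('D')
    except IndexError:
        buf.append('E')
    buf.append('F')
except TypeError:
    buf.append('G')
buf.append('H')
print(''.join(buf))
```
CGH

Inner handler doesn't match, propagates to outer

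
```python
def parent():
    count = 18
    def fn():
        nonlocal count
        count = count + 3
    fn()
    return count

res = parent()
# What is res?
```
21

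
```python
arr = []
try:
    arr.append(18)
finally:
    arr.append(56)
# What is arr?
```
[18, 56]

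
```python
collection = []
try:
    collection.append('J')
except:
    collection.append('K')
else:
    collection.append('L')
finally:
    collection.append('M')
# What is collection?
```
['J', 'L', 'M']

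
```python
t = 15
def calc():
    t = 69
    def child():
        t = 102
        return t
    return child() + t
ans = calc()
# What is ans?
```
171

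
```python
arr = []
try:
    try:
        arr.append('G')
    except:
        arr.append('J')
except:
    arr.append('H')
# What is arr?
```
['G']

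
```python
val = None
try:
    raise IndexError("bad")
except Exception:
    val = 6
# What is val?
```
6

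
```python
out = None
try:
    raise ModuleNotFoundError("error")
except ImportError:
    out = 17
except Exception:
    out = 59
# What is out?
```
17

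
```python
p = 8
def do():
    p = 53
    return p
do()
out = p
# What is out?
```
8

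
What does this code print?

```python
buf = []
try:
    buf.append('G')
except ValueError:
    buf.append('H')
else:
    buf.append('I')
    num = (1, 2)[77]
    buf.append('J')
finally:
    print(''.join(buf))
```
GI

Try succeeds, else appends 'I', IndexError in else is uncaught, finally prints before exception propagates ('J' never appended)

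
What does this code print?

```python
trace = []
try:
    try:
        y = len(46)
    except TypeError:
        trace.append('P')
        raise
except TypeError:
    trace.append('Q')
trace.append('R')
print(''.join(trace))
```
PQR

raise without argument re-raises current exception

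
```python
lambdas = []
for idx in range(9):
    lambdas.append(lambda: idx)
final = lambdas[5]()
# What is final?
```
8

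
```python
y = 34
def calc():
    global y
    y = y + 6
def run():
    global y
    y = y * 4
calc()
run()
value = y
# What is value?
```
160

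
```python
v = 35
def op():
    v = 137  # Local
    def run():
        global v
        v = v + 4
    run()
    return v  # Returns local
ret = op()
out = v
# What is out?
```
39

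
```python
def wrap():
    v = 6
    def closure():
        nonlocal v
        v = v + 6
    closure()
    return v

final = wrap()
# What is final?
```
12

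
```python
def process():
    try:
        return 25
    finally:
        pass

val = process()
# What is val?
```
25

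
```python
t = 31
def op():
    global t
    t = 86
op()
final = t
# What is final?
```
86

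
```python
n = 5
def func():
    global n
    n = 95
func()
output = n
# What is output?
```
95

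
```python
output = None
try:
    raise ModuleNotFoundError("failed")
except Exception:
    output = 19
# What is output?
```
19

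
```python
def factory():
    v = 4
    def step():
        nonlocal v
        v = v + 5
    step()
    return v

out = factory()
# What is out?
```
9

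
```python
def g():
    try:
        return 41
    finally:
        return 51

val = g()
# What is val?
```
51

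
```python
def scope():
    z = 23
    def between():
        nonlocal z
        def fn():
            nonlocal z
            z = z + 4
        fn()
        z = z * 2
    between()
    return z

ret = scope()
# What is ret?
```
54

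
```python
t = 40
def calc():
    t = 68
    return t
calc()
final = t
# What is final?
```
40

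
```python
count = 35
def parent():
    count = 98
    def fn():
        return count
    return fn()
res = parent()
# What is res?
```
98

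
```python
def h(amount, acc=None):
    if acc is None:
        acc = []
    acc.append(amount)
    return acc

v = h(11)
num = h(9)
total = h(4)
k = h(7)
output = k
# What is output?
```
[7]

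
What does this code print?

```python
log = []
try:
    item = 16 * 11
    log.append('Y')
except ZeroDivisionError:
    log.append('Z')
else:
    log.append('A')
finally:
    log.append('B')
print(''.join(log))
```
YAB

else runs before finally when no exception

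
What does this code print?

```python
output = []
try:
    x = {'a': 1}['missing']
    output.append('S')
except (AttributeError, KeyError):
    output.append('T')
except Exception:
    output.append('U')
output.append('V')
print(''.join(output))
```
TV

KeyError matches tuple containing it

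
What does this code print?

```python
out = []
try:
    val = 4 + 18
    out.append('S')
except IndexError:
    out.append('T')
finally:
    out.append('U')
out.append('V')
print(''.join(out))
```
SUV

finally runs after normal execution too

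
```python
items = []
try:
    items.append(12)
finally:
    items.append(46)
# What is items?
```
[12, 46]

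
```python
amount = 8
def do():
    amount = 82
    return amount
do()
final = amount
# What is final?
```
8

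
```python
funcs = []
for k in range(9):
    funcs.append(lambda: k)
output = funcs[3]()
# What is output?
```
8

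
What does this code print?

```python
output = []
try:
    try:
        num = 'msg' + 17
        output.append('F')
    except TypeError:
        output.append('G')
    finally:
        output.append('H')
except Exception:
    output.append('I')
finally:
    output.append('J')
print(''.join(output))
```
GHJ

Both finally blocks run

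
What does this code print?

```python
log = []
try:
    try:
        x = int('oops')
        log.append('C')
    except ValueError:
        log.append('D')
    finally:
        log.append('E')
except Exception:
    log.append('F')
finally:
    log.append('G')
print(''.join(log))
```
DEG

Both finally blocks run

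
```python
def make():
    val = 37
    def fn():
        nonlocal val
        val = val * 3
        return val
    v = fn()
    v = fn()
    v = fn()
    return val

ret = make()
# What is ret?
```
999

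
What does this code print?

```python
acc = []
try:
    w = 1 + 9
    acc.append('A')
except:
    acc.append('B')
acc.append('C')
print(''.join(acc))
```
AC

No exception, try block completes normally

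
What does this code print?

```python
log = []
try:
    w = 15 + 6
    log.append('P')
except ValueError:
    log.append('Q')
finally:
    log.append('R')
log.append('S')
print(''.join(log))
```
PRS

finally runs after normal execution too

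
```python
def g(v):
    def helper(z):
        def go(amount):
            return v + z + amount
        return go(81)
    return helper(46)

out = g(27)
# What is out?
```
154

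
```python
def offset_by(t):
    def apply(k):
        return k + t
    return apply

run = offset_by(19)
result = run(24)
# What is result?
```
43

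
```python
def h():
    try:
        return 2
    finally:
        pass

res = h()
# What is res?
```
2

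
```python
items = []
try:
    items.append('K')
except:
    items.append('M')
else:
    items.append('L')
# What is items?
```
['K', 'L']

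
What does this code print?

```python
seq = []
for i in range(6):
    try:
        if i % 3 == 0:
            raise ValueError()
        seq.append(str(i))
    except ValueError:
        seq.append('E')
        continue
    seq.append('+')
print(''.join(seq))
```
E1+2+E4+5+

continue in except skips rest of loop body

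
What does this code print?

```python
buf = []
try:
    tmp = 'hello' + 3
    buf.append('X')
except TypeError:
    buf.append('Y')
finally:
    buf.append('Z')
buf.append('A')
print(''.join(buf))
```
YZA

finally always runs, even after exception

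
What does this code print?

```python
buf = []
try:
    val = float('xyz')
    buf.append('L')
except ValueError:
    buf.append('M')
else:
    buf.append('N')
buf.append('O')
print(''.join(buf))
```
MO

else block skipped when exception is caught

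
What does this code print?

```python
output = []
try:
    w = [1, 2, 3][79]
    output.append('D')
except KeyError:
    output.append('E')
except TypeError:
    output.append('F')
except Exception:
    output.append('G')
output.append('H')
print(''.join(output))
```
GH

IndexError not specifically caught, falls to Exception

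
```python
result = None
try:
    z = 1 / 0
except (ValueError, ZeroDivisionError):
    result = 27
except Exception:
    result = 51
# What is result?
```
27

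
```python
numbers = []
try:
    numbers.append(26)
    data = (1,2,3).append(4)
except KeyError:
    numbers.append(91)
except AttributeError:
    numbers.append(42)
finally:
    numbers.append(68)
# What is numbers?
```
[26, 42, 68]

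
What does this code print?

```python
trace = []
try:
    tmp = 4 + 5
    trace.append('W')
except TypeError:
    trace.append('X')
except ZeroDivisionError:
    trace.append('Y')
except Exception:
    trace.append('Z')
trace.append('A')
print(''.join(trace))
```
WA

No exception, try block completes normally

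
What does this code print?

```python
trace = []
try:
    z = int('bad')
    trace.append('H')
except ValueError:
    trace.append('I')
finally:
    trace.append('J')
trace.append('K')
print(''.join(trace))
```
IJK

finally always runs, even after exception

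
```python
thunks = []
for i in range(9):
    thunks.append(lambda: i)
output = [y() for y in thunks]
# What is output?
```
[8, 8, 8, 8, 8, 8, 8, 8, 8]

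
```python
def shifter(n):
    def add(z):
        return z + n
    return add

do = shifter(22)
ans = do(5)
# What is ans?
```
27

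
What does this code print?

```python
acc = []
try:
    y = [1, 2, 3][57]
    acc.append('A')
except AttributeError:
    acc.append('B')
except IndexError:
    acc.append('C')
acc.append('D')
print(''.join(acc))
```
CD

IndexError is caught by its specific handler, not AttributeError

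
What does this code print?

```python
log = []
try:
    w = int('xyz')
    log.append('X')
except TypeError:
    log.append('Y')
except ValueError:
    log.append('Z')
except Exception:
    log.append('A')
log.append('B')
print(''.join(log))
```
ZB

ValueError matches before generic Exception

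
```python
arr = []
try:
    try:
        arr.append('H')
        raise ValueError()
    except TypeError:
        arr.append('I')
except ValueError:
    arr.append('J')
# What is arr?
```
['H', 'J']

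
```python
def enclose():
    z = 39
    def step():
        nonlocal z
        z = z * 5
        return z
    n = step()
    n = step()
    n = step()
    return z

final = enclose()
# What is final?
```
4875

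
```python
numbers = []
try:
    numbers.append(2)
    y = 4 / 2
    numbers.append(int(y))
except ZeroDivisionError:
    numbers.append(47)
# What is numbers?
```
[2, 2]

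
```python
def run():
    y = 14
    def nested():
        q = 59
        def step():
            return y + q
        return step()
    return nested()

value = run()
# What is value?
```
73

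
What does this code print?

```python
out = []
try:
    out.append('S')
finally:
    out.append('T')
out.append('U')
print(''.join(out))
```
STU

try/finally without except, no exception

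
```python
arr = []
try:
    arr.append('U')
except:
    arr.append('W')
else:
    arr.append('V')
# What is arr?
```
['U', 'V']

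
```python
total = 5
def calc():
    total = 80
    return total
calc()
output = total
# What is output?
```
5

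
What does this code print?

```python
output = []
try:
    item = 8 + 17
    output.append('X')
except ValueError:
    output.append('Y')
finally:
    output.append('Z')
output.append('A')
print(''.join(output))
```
XZA

finally runs after normal execution too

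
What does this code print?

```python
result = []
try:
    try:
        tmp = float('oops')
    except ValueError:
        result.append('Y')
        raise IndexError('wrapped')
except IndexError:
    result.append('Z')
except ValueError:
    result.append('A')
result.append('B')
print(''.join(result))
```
YZB

IndexError raised and caught, original ValueError not re-raised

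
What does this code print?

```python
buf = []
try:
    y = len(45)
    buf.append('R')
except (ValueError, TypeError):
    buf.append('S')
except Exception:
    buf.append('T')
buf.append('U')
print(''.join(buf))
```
SU

TypeError matches tuple containing it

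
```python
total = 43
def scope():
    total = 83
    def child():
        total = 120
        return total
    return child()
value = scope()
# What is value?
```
120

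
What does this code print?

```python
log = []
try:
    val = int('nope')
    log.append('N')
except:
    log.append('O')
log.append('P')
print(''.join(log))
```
OP

Exception raised in try, caught by bare except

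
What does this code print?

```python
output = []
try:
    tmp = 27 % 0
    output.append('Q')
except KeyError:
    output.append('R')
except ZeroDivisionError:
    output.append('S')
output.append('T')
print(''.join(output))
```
ST

ZeroDivisionError is caught by its specific handler, not KeyError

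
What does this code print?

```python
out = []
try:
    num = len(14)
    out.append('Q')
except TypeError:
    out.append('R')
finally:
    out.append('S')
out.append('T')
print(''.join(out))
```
RST

finally always runs, even after exception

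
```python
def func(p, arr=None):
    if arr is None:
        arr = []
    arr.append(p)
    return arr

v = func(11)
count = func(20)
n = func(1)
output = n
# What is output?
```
[1]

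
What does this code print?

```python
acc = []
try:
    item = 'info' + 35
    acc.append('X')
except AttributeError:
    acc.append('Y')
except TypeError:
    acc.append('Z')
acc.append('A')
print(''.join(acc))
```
ZA

TypeError is caught by its specific handler, not AttributeError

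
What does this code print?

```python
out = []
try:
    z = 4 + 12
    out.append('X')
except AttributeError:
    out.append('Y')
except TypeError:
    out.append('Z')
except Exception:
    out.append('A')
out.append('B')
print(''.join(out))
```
XB

No exception, try block completes normally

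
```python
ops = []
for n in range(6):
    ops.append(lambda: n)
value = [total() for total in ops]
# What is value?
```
[5, 5, 5, 5, 5, 5]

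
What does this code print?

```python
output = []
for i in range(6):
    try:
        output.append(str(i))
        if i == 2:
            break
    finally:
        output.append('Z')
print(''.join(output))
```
0Z1Z2Z

finally runs even when breaking out of loop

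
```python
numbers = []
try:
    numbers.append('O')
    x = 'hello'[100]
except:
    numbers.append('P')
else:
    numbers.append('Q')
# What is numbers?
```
['O', 'P']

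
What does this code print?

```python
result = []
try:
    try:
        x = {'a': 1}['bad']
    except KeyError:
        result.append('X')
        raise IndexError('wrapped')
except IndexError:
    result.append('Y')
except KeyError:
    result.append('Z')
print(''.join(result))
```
XY

New IndexError raised, caught by outer IndexError handler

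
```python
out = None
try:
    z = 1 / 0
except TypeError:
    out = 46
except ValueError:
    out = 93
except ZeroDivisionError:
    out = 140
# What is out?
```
140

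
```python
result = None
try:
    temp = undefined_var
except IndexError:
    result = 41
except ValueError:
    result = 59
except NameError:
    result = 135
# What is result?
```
135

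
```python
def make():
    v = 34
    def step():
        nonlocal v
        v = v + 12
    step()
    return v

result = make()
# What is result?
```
46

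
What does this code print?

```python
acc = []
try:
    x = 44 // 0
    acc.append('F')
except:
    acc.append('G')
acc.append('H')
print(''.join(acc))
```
GH

Exception raised in try, caught by bare except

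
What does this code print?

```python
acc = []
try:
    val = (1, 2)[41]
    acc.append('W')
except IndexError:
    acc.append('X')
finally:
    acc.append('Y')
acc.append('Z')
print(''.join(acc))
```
XYZ

finally always runs, even after exception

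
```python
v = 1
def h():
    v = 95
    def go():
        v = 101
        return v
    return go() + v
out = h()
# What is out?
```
196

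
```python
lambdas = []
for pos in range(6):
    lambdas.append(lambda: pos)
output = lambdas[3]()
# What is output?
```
5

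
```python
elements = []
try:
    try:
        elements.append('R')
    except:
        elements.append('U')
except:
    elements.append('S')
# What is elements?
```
['R']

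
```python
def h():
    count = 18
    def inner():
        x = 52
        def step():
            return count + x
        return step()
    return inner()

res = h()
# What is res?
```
70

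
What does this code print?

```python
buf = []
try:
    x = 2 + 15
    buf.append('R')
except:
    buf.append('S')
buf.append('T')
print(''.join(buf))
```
RT

No exception, try block completes normally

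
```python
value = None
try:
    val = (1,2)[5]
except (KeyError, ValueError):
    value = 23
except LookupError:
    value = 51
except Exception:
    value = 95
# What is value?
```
51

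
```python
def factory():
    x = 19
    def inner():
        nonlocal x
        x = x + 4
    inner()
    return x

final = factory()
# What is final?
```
23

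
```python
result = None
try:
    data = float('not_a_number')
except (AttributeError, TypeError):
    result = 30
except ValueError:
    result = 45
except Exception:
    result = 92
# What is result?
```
45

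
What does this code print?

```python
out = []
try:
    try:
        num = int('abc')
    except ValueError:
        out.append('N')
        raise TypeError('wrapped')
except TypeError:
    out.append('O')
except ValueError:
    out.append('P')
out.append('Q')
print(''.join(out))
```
NOQ

TypeError raised and caught, original ValueError not re-raised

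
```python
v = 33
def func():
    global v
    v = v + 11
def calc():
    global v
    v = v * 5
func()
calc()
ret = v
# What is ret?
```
220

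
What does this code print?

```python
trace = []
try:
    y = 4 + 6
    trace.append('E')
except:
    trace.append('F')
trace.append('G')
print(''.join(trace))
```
EG

No exception, try block completes normally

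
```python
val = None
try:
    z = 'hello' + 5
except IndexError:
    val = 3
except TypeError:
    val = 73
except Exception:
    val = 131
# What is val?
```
73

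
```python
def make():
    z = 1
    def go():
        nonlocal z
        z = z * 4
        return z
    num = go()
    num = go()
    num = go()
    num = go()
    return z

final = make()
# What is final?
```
256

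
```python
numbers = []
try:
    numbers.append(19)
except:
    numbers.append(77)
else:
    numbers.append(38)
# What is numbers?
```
[19, 38]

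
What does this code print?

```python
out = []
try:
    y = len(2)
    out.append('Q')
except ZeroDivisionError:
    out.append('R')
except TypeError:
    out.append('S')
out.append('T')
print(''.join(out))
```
ST

TypeError is caught by its specific handler, not ZeroDivisionError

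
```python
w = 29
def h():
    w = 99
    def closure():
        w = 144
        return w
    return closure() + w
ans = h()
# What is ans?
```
243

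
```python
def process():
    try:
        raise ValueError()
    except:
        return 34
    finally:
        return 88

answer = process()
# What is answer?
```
88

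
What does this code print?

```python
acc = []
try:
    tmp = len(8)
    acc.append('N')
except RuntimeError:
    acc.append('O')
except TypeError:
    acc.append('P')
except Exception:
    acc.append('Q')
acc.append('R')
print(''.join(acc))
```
PR

TypeError matches before generic Exception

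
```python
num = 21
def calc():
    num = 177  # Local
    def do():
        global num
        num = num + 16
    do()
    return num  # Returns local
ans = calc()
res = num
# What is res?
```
37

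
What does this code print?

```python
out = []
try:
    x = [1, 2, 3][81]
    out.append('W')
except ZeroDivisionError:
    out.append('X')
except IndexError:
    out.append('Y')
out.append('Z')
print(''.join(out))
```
YZ

IndexError is caught by its specific handler, not ZeroDivisionError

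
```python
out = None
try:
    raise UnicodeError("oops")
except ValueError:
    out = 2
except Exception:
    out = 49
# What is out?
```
2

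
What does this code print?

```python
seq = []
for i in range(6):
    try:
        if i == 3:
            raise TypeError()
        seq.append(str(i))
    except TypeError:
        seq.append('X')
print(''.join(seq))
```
012X45

Exception on i=3 caught, loop continues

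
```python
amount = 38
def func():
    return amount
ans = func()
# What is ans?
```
38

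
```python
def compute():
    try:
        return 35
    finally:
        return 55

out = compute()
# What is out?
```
55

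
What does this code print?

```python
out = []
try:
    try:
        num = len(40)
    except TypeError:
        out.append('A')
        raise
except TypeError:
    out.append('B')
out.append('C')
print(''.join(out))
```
ABC

raise without argument re-raises current exception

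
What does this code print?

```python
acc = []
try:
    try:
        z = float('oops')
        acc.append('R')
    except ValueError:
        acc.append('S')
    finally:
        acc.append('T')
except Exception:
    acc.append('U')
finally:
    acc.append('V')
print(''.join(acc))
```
STV

Both finally blocks run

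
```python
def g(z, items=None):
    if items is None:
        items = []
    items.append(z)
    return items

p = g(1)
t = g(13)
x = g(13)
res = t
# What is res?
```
[13]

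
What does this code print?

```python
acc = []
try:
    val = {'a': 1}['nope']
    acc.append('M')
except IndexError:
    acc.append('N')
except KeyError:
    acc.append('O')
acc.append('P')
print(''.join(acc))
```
OP

KeyError is caught by its specific handler, not IndexError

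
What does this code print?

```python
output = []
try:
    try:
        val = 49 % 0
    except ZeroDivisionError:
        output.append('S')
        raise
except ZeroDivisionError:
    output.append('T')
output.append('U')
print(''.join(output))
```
STU

raise without argument re-raises current exception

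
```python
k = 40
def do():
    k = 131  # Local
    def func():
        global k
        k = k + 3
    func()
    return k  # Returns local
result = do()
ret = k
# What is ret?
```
43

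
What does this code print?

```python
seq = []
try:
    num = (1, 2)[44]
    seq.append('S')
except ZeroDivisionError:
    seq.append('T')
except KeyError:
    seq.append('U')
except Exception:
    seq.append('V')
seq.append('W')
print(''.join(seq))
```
VW

IndexError not specifically caught, falls to Exception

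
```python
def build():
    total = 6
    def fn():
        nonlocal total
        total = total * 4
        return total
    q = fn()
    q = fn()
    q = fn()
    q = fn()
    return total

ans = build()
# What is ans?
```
1536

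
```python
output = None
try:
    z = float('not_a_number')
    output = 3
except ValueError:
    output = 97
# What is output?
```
97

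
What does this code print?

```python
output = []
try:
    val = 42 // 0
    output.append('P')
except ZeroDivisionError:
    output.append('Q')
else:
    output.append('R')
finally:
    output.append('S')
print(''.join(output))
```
QS

Exception: except runs, else skipped, finally runs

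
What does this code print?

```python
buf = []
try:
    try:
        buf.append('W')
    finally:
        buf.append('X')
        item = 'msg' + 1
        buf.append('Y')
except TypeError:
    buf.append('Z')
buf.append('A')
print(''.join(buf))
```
WXZA

Exception in inner finally caught by outer except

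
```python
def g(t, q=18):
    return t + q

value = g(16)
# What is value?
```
34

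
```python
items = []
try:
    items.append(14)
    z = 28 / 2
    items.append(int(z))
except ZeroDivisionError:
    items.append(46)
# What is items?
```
[14, 14]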